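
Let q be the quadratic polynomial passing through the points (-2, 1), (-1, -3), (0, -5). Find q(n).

Using the Lagrange interpolation formula with nodes -2, -1, 0:
  L_0(n) = (n + 1)n / 2
  L_1(n) = (n + 2)n / -1
  L_2(n) = (n + 2)(n + 1) / 2
Then q(n) = 1·L_0(n) - 3·L_1(n) - 5·L_2(n).
Expanding and collecting terms gives q(n) = n^2 - n - 5.
Check: q(-2) = 1. ✓

q(n) = n^2 - n - 5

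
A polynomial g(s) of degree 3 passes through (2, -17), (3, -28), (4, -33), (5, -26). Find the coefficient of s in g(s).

Write g(s) = as^3 + bs^2 + cs + d. Substituting each data point gives a linear system:
  8a + 4b + 2c + d = -17
  27a + 9b + 3c + d = -28
  64a + 16b + 4c + d = -33
  125a + 25b + 5c + d = -26
Solving the system yields a = 1, b = -6, c = 0, d = -1.
So g(s) = s³ - 6s² - 1.
The coefficient of s is 0.

0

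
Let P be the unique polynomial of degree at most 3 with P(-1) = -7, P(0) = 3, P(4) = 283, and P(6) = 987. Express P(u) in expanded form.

Write P(u) = au^3 + bu^2 + cu + d. Substituting each data point gives a linear system:
  -a + b - c + d = -7
  d = 3
  64a + 16b + 4c + d = 283
  216a + 36b + 6c + d = 987
Solving the system yields a = 5, b = -3, c = 2, d = 3.
So P(u) = 5u^3 - 3u^2 + 2u + 3.
Check: P(0) = 3. ✓

P(u) = 5u^3 - 3u^2 + 2u + 3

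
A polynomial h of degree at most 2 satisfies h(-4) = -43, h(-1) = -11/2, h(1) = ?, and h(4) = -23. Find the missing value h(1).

-1/2

The 3 known points determine the degree-2 polynomial uniquely.
Write h(u) = au^2 + bu + c. Substituting each data point gives a linear system:
  16a - 4b + c = -43
  a - b + c = -11/2
  16a + 4b + c = -23
Solving the system yields a = -2, b = 5/2, c = -1.
So h(u) = -2u² + (5/2)u - 1.
Then h(1) = -1/2.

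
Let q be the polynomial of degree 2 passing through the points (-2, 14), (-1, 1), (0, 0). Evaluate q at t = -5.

125

Forward differences of the values at t = -2, -1, 0:
  q  : 14  1  0
  Δ  : -13  -1
  Δ^2: 12
The second differences are constant, confirming degree 2.
Interpolating (Newton forward form) and evaluating at t = -5 gives q(-5) = 125.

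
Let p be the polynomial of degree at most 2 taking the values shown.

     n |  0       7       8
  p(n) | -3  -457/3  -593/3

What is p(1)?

Using the Lagrange interpolation formula with nodes 0, 7, 8:
  L_0(n) = (n - 7)(n - 8) / 56
  L_1(n) = n(n - 8) / -7
  L_2(n) = n(n - 7) / 8
Then p(n) = -3·L_0(n) - 457/3·L_1(n) - 593/3·L_2(n).
Expanding and collecting terms gives p(n) = -3n^2 - (1/3)n - 3.
Evaluating at n = 1: p(1) = -19/3.

-19/3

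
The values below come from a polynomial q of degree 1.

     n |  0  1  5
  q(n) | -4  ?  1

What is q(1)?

-3

The 2 known points determine the degree-1 polynomial uniquely.
Write q(n) = an + b. Substituting each data point gives a linear system:
  b = -4
  5a + b = 1
Solving the system yields a = 1, b = -4.
So q(n) = n - 4.
Then q(1) = -3.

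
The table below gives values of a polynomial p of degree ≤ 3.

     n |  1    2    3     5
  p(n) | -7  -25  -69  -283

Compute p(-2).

11

Using the Lagrange interpolation formula with nodes 1, 2, 3, 5:
  L_0(n) = (n - 2)(n - 3)(n - 5) / -8
  L_1(n) = (n - 1)(n - 3)(n - 5) / 3
  L_2(n) = (n - 1)(n - 2)(n - 5) / -4
  L_3(n) = (n - 1)(n - 2)(n - 3) / 24
Then p(n) = -7·L_0(n) - 25·L_1(n) - 69·L_2(n) - 283·L_3(n).
Expanding and collecting terms gives p(n) = -2n^3 - n^2 - n - 3.
Evaluating at n = -2: p(-2) = 11.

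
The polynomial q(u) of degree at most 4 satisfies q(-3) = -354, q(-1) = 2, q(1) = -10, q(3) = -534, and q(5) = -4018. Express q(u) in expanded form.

Write q(u) = au^4 + bu^3 + cu^2 + du + e. Substituting each data point gives a linear system:
  81a - 27b + 9c - 3d + e = -354
  a - b + c - d + e = 2
  a + b + c + d + e = -10
  81a + 27b + 9c + 3d + e = -534
  625a + 125b + 25c + 5d + e = -4018
Solving the system yields a = -6, b = -3, c = 5, d = -3, e = -3.
So q(u) = -6u⁴ - 3u³ + 5u² - 3u - 3.
Check: q(3) = -534. ✓

q(u) = -6u^4 - 3u^3 + 5u^2 - 3u - 3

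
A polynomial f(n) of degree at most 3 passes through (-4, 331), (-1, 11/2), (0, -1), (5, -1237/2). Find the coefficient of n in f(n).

Write f(n) = an^3 + bn^2 + cn + d. Substituting each data point gives a linear system:
  -64a + 16b - 4c + d = 331
  -a + b - c + d = 11/2
  d = -1
  125a + 25b + 5c + d = -1237/2
Solving the system yields a = -5, b = 1/2, c = -1, d = -1.
So f(n) = -5n^3 + (1/2)n^2 - n - 1.
The coefficient of n is -1.

-1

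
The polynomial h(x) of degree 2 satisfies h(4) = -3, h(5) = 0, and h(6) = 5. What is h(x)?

h(x) = x^2 - 6x + 5

Write h(x) = ax^2 + bx + c. Substituting each data point gives a linear system:
  16a + 4b + c = -3
  25a + 5b + c = 0
  36a + 6b + c = 5
Solving the system yields a = 1, b = -6, c = 5.
So h(x) = x² - 6x + 5.
Check: h(6) = 5. ✓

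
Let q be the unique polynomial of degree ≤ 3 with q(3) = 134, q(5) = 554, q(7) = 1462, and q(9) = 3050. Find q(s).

Using the Lagrange interpolation formula with nodes 3, 5, 7, 9:
  L_0(s) = (s - 5)(s - 7)(s - 9) / -48
  L_1(s) = (s - 3)(s - 7)(s - 9) / 16
  L_2(s) = (s - 3)(s - 5)(s - 9) / -16
  L_3(s) = (s - 3)(s - 5)(s - 7) / 48
Then q(s) = 134·L_0(s) + 554·L_1(s) + 1462·L_2(s) + 3050·L_3(s).
Expanding and collecting terms gives q(s) = 4s³ + s² + 6s - 1.
Check: q(9) = 3050. ✓

q(s) = 4s^3 + s^2 + 6s - 1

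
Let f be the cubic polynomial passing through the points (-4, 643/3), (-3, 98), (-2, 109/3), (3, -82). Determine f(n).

f(n) = -3n^3 + (1/3)n^2 - 3n + 5

Write f(n) = an^3 + bn^2 + cn + d. Substituting each data point gives a linear system:
  -64a + 16b - 4c + d = 643/3
  -27a + 9b - 3c + d = 98
  -8a + 4b - 2c + d = 109/3
  27a + 9b + 3c + d = -82
Solving the system yields a = -3, b = 1/3, c = -3, d = 5.
So f(n) = -3n³ + (1/3)n² - 3n + 5.
Check: f(-4) = 643/3. ✓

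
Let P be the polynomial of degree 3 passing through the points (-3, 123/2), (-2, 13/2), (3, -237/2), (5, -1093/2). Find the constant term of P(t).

-3/2

Write P(t) = at^3 + bt^2 + ct + d. Substituting each data point gives a linear system:
  -27a + 9b - 3c + d = 123/2
  -8a + 4b - 2c + d = 13/2
  27a + 9b + 3c + d = -237/2
  125a + 25b + 5c + d = -1093/2
Solving the system yields a = -4, b = -3, c = 6, d = -3/2.
So P(t) = -4t^3 - 3t^2 + 6t - 3/2.
The constant term is -3/2.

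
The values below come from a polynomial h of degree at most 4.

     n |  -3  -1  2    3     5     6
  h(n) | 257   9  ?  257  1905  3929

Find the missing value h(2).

57

The 5 known points determine the degree-4 polynomial uniquely.
Write h(n) = an^4 + bn^3 + cn^2 + dn + e. Substituting each data point gives a linear system:
  81a - 27b + 9c - 3d + e = 257
  a - b + c - d + e = 9
  81a + 27b + 9c + 3d + e = 257
  625a + 125b + 25c + 5d + e = 1905
  1296a + 216b + 36c + 6d + e = 3929
Solving the system yields a = 3, b = 0, c = 1, d = 0, e = 5.
So h(n) = 3n^4 + n^2 + 5.
Then h(2) = 57.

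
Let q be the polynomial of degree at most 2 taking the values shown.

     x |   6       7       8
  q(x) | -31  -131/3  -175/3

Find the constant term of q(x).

Write q(x) = ax^2 + bx + c. Substituting each data point gives a linear system:
  36a + 6b + c = -31
  49a + 7b + c = -131/3
  64a + 8b + c = -175/3
Solving the system yields a = -1, b = 1/3, c = 3.
So q(x) = -x^2 + (1/3)x + 3.
The constant term is 3.

3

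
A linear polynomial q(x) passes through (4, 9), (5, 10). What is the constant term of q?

Write q(x) = ax + b. Substituting each data point gives a linear system:
  4a + b = 9
  5a + b = 10
Solving the system yields a = 1, b = 5.
So q(x) = x + 5.
The constant term is 5.

5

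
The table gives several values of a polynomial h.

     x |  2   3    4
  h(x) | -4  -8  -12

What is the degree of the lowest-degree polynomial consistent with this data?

1

Forward differences of the values at x = 2, 3, 4:
  h  : -4  -8  -12
  Δ  : -4  -4
  Δ^2: 0
The first differences are constant (-4) and nonzero, while all higher differences vanish, so the minimal degree is 1.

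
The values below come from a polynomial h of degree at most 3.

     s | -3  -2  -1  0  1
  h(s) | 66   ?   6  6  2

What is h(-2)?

20

On equispaced nodes a degree-3 polynomial has vanishing fourth forward difference, so
  h(-3) - 4·h(-2) + 6·h(-1) - 4·h(0) + h(1) = 0.
Substituting the known values and solving for h(-2):
  -4·h(-2) = -80
  h(-2) = 20.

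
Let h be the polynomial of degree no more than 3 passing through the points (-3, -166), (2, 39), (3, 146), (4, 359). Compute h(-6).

-1321

Using the Lagrange interpolation formula with nodes -3, 2, 3, 4:
  L_0(x) = (x - 2)(x - 3)(x - 4) / -210
  L_1(x) = (x + 3)(x - 3)(x - 4) / 10
  L_2(x) = (x + 3)(x - 2)(x - 4) / -6
  L_3(x) = (x + 3)(x - 2)(x - 3) / 14
Then h(x) = -166·L_0(x) + 39·L_1(x) + 146·L_2(x) + 359·L_3(x).
Expanding and collecting terms gives h(x) = 6x^3 - x^2 - 2x - 1.
Evaluating at x = -6: h(-6) = -1321.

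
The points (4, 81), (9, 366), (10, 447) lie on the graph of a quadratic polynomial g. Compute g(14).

851

Using the Lagrange interpolation formula with nodes 4, 9, 10:
  L_0(x) = (x - 9)(x - 10) / 30
  L_1(x) = (x - 4)(x - 10) / -5
  L_2(x) = (x - 4)(x - 9) / 6
Then g(x) = 81·L_0(x) + 366·L_1(x) + 447·L_2(x).
Expanding and collecting terms gives g(x) = 4x^2 + 5x - 3.
Evaluating at x = 14: g(14) = 851.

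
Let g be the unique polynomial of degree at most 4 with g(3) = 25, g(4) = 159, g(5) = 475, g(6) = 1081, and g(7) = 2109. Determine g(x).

g(x) = x^4 - 6x^2 + x - 5

Using the Lagrange interpolation formula with nodes 3, 4, 5, 6, 7:
  L_0(x) = (x - 4)(x - 5)(x - 6)(x - 7) / 24
  L_1(x) = (x - 3)(x - 5)(x - 6)(x - 7) / -6
  L_2(x) = (x - 3)(x - 4)(x - 6)(x - 7) / 4
  L_3(x) = (x - 3)(x - 4)(x - 5)(x - 7) / -6
  L_4(x) = (x - 3)(x - 4)(x - 5)(x - 6) / 24
Then g(x) = 25·L_0(x) + 159·L_1(x) + 475·L_2(x) + 1081·L_3(x) + 2109·L_4(x).
Expanding and collecting terms gives g(x) = x^4 - 6x^2 + x - 5.
Check: g(4) = 159. ✓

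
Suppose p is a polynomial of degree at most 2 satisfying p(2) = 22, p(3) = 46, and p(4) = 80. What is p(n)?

p(n) = 5n^2 - n + 4

Using the Lagrange interpolation formula with nodes 2, 3, 4:
  L_0(n) = (n - 3)(n - 4) / 2
  L_1(n) = (n - 2)(n - 4) / -1
  L_2(n) = (n - 2)(n - 3) / 2
Then p(n) = 22·L_0(n) + 46·L_1(n) + 80·L_2(n).
Expanding and collecting terms gives p(n) = 5n^2 - n + 4.
Check: p(3) = 46. ✓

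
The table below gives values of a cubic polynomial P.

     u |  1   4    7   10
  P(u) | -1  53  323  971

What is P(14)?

Using the Lagrange interpolation formula with nodes 1, 4, 7, 10:
  L_0(u) = (u - 4)(u - 7)(u - 10) / -162
  L_1(u) = (u - 1)(u - 7)(u - 10) / 54
  L_2(u) = (u - 1)(u - 4)(u - 10) / -54
  L_3(u) = (u - 1)(u - 4)(u - 7) / 162
Then P(u) = -1·L_0(u) + 53·L_1(u) + 323·L_2(u) + 971·L_3(u).
Expanding and collecting terms gives P(u) = u³ - 3u + 1.
Evaluating at u = 14: P(14) = 2703.

2703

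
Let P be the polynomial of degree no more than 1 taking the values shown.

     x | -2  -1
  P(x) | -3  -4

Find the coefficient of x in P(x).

-1

Write P(x) = ax + b. Substituting each data point gives a linear system:
  -2a + b = -3
  -a + b = -4
Solving the system yields a = -1, b = -5.
So P(x) = -x - 5.
The leading coefficient is -1.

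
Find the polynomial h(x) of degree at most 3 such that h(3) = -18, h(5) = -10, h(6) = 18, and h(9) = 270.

h(x) = x^3 - 6x^2 + 3x

Write h(x) = ax^3 + bx^2 + cx + d. Substituting each data point gives a linear system:
  27a + 9b + 3c + d = -18
  125a + 25b + 5c + d = -10
  216a + 36b + 6c + d = 18
  729a + 81b + 9c + d = 270
Solving the system yields a = 1, b = -6, c = 3, d = 0.
So h(x) = x³ - 6x² + 3x.
Check: h(6) = 18. ✓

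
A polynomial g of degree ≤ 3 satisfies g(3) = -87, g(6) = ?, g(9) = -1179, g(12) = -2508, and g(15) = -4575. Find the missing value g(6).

The 4 known points determine the degree-3 polynomial uniquely.
Write g(n) = an^3 + bn^2 + cn + d. Substituting each data point gives a linear system:
  27a + 9b + 3c + d = -87
  729a + 81b + 9c + d = -1179
  1728a + 144b + 12c + d = -2508
  3375a + 225b + 15c + d = -4575
Solving the system yields a = -1, b = -5, c = -5, d = 0.
So g(n) = -n^3 - 5n^2 - 5n.
Then g(6) = -426.

-426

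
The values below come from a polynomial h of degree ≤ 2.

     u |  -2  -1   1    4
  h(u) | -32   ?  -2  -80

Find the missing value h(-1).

The 3 known points determine the degree-2 polynomial uniquely.
Write h(u) = au^2 + bu + c. Substituting each data point gives a linear system:
  4a - 2b + c = -32
  a + b + c = -2
  16a + 4b + c = -80
Solving the system yields a = -6, b = 4, c = 0.
So h(u) = -6u^2 + 4u.
Then h(-1) = -10.

-10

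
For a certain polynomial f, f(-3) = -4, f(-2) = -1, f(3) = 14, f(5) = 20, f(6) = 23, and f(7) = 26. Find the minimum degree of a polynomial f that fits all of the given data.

1

Divided differences on the nodes -3, -2, 3, 5, 6, 7:
  order 0: -4  -1  14  20  23  26
  order 1: 3  3  3  3  3
  order 2: 0  0  0  0
  order 3: 0  0  0
  order 4: 0  0
  order 5: 0
The order-1 divided differences are all 3 (nonzero) and every higher order vanishes, so the data lies on a polynomial of degree exactly 1.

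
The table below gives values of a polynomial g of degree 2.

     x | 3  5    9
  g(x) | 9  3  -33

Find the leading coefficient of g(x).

Write g(x) = ax^2 + bx + c. Substituting each data point gives a linear system:
  9a + 3b + c = 9
  25a + 5b + c = 3
  81a + 9b + c = -33
Solving the system yields a = -1, b = 5, c = 3.
So g(x) = -x² + 5x + 3.
The leading coefficient is -1.

-1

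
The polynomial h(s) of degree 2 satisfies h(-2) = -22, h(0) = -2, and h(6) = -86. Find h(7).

-121

Using the Lagrange interpolation formula with nodes -2, 0, 6:
  L_0(s) = s(s - 6) / 16
  L_1(s) = (s + 2)(s - 6) / -12
  L_2(s) = (s + 2)s / 48
Then h(s) = -22·L_0(s) - 2·L_1(s) - 86·L_2(s).
Expanding and collecting terms gives h(s) = -3s^2 + 4s - 2.
Evaluating at s = 7: h(7) = -121.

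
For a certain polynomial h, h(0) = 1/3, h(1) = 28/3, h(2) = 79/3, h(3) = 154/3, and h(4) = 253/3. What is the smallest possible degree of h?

2

Forward differences of the values at n = 0, 1, 2, 3, 4:
  h  : 1/3  28/3  79/3  154/3  253/3
  Δ  : 9  17  25  33
  Δ^2: 8  8  8
  Δ^3: 0  0
  Δ^4: 0
The second differences are constant (8) and nonzero, while all higher differences vanish, so the minimal degree is 2.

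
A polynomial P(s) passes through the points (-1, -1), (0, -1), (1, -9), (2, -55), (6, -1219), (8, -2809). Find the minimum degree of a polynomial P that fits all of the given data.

3

Divided differences on the nodes -1, 0, 1, 2, 6, 8:
  order 0: -1  -1  -9  -55  -1219  -2809
  order 1: 0  -8  -46  -291  -795
  order 2: -4  -19  -49  -84
  order 3: -5  -5  -5
  order 4: 0  0
  order 5: 0
The order-3 divided differences are all -5 (nonzero) and every higher order vanishes, so the data lies on a polynomial of degree exactly 3.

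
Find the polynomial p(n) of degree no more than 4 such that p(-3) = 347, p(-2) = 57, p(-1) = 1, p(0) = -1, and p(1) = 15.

Write p(n) = an^4 + bn^3 + cn^2 + dn + e. Substituting each data point gives a linear system:
  81a - 27b + 9c - 3d + e = 347
  16a - 8b + 4c - 2d + e = 57
  a - b + c - d + e = 1
  e = -1
  a + b + c + d + e = 15
Solving the system yields a = 6, b = 6, c = 3, d = 1, e = -1.
So p(n) = 6n⁴ + 6n³ + 3n² + n - 1.
Check: p(-2) = 57. ✓

p(n) = 6n^4 + 6n^3 + 3n^2 + n - 1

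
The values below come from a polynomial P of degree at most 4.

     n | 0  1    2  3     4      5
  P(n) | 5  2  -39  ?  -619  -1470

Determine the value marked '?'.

-202

The 5 known points determine the degree-4 polynomial uniquely.
Write P(n) = an^4 + bn^3 + cn^2 + dn + e. Substituting each data point gives a linear system:
  e = 5
  a + b + c + d + e = 2
  16a + 8b + 4c + 2d + e = -39
  256a + 64b + 16c + 4d + e = -619
  625a + 125b + 25c + 5d + e = -1470
Solving the system yields a = -2, b = -2, c = 1, d = 0, e = 5.
So P(n) = -2n^4 - 2n^3 + n^2 + 5.
Then P(3) = -202.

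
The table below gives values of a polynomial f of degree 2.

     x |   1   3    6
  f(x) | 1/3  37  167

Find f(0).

Using the Lagrange interpolation formula with nodes 1, 3, 6:
  L_0(x) = (x - 3)(x - 6) / 10
  L_1(x) = (x - 1)(x - 6) / -6
  L_2(x) = (x - 1)(x - 3) / 15
Then f(x) = 1/3·L_0(x) + 37·L_1(x) + 167·L_2(x).
Expanding and collecting terms gives f(x) = 5x^2 - (5/3)x - 3.
Evaluating at x = 0: f(0) = -3.

-3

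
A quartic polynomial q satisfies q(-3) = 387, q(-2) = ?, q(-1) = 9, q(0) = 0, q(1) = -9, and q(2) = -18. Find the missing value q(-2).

90

The 5 known points determine the degree-4 polynomial uniquely.
Write q(x) = ax^4 + bx^3 + cx^2 + dx + e. Substituting each data point gives a linear system:
  81a - 27b + 9c - 3d + e = 387
  a - b + c - d + e = 9
  e = 0
  a + b + c + d + e = -9
  16a + 8b + 4c + 2d + e = -18
Solving the system yields a = 3, b = -6, c = -3, d = -3, e = 0.
So q(x) = 3x^4 - 6x^3 - 3x^2 - 3x.
Then q(-2) = 90.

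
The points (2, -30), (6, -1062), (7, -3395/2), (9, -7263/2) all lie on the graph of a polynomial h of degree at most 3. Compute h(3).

Write h(t) = at^3 + bt^2 + ct + d. Substituting each data point gives a linear system:
  8a + 4b + 2c + d = -30
  216a + 36b + 6c + d = -1062
  343a + 49b + 7c + d = -3395/2
  729a + 81b + 9c + d = -7263/2
Solving the system yields a = -5, b = -1/2, c = 6, d = 0.
So h(t) = -5t^3 - (1/2)t^2 + 6t.
Then h(3) = -243/2.

-243/2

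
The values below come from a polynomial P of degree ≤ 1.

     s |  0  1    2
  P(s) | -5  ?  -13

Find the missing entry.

The 2 known points determine the degree-1 polynomial uniquely.
Write P(s) = as + b. Substituting each data point gives a linear system:
  b = -5
  2a + b = -13
Solving the system yields a = -4, b = -5.
So P(s) = -4s - 5.
Then P(1) = -9.

-9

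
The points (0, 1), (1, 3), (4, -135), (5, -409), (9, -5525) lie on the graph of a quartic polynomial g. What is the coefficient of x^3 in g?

1

Write g(x) = ax^4 + bx^3 + cx^2 + dx + e. Substituting each data point gives a linear system:
  e = 1
  a + b + c + d + e = 3
  256a + 64b + 16c + 4d + e = -135
  625a + 125b + 25c + 5d + e = -409
  6561a + 729b + 81c + 9d + e = -5525
Solving the system yields a = -1, b = 1, c = 4, d = -2, e = 1.
So g(x) = -x^4 + x^3 + 4x^2 - 2x + 1.
The coefficient of x^3 is 1.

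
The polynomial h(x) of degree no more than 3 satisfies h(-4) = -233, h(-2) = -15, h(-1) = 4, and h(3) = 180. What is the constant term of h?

Write h(x) = ax^3 + bx^2 + cx + d. Substituting each data point gives a linear system:
  -64a + 16b - 4c + d = -233
  -8a + 4b - 2c + d = -15
  -a + b - c + d = 4
  27a + 9b + 3c + d = 180
Solving the system yields a = 5, b = 5, c = -1, d = 3.
So h(x) = 5x³ + 5x² - x + 3.
The constant term is 3.

3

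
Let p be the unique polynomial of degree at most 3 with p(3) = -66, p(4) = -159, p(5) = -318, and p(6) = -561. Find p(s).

Using the Lagrange interpolation formula with nodes 3, 4, 5, 6:
  L_0(s) = (s - 4)(s - 5)(s - 6) / -6
  L_1(s) = (s - 3)(s - 5)(s - 6) / 2
  L_2(s) = (s - 3)(s - 4)(s - 6) / -2
  L_3(s) = (s - 3)(s - 4)(s - 5) / 6
Then p(s) = -66·L_0(s) - 159·L_1(s) - 318·L_2(s) - 561·L_3(s).
Expanding and collecting terms gives p(s) = -3s³ + 3s² - 3s - 3.
Check: p(3) = -66. ✓

p(s) = -3s^3 + 3s^2 - 3s - 3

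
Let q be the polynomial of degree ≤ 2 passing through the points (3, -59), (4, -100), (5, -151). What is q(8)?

-364

Write q(x) = ax^2 + bx + c. Substituting each data point gives a linear system:
  9a + 3b + c = -59
  16a + 4b + c = -100
  25a + 5b + c = -151
Solving the system yields a = -5, b = -6, c = 4.
So q(x) = -5x² - 6x + 4.
Then q(8) = -364.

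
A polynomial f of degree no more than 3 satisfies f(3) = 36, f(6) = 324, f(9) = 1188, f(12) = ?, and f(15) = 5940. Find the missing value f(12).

2952

On equispaced nodes a degree-3 polynomial has vanishing fourth forward difference, so
  f(3) - 4·f(6) + 6·f(9) - 4·f(12) + f(15) = 0.
Substituting the known values and solving for f(12):
  -4·f(12) = -11808
  f(12) = 2952.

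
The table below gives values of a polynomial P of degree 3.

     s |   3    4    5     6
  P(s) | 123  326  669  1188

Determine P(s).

P(s) = 6s^3 - 2s^2 - 5s - 6

Using the Lagrange interpolation formula with nodes 3, 4, 5, 6:
  L_0(s) = (s - 4)(s - 5)(s - 6) / -6
  L_1(s) = (s - 3)(s - 5)(s - 6) / 2
  L_2(s) = (s - 3)(s - 4)(s - 6) / -2
  L_3(s) = (s - 3)(s - 4)(s - 5) / 6
Then P(s) = 123·L_0(s) + 326·L_1(s) + 669·L_2(s) + 1188·L_3(s).
Expanding and collecting terms gives P(s) = 6s^3 - 2s^2 - 5s - 6.
Check: P(3) = 123. ✓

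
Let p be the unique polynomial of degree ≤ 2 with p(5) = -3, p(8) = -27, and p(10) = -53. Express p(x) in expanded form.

p(x) = -x^2 + 5x - 3

Write p(x) = ax^2 + bx + c. Substituting each data point gives a linear system:
  25a + 5b + c = -3
  64a + 8b + c = -27
  100a + 10b + c = -53
Solving the system yields a = -1, b = 5, c = -3.
So p(x) = -x^2 + 5x - 3.
Check: p(8) = -27. ✓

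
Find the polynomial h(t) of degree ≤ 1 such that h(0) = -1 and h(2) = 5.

Using the Lagrange interpolation formula with nodes 0, 2:
  L_0(t) = (t - 2) / -2
  L_1(t) = t / 2
Then h(t) = -1·L_0(t) + 5·L_1(t).
Expanding and collecting terms gives h(t) = 3t - 1.
Check: h(0) = -1. ✓

h(t) = 3t - 1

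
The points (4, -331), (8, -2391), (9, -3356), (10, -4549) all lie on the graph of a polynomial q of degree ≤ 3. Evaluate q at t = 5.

Using the Lagrange interpolation formula with nodes 4, 8, 9, 10:
  L_0(t) = (t - 8)(t - 9)(t - 10) / -120
  L_1(t) = (t - 4)(t - 9)(t - 10) / 8
  L_2(t) = (t - 4)(t - 8)(t - 10) / -5
  L_3(t) = (t - 4)(t - 8)(t - 9) / 12
Then q(t) = -331·L_0(t) - 2391·L_1(t) - 3356·L_2(t) - 4549·L_3(t).
Expanding and collecting terms gives q(t) = -4t³ - 6t² + 5t + 1.
Evaluating at t = 5: q(5) = -624.

-624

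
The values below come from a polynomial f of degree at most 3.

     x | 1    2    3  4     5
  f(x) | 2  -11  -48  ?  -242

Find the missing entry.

On equispaced nodes a degree-3 polynomial has vanishing fourth forward difference, so
  f(1) - 4·f(2) + 6·f(3) - 4·f(4) + f(5) = 0.
Substituting the known values and solving for f(4):
  -4·f(4) = 484
  f(4) = -121.

-121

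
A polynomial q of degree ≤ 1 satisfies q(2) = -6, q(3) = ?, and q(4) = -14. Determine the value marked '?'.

-10

The 2 known points determine the degree-1 polynomial uniquely.
Write q(u) = au + b. Substituting each data point gives a linear system:
  2a + b = -6
  4a + b = -14
Solving the system yields a = -4, b = 2.
So q(u) = -4u + 2.
Then q(3) = -10.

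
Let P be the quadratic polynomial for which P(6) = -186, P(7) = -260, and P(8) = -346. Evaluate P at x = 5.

Write P(x) = ax^2 + bx + c. Substituting each data point gives a linear system:
  36a + 6b + c = -186
  49a + 7b + c = -260
  64a + 8b + c = -346
Solving the system yields a = -6, b = 4, c = 6.
So P(x) = -6x^2 + 4x + 6.
Then P(5) = -124.

-124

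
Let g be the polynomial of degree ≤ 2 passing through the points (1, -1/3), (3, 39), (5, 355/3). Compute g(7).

Forward differences of the values at u = 1, 3, 5:
  g  : -1/3  39  355/3
  Δ  : 118/3  238/3
  Δ^2: 40
The second differences are constant, confirming degree 2.
Interpolating (Newton forward form) and evaluating at u = 7 gives g(7) = 713/3.

713/3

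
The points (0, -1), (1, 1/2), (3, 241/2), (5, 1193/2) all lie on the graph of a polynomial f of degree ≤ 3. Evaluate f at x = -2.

Write f(x) = ax^3 + bx^2 + cx + d. Substituting each data point gives a linear system:
  d = -1
  a + b + c + d = 1/2
  27a + 9b + 3c + d = 241/2
  125a + 25b + 5c + d = 1193/2
Solving the system yields a = 5, b = -1/2, c = -3, d = -1.
So f(x) = 5x³ - (1/2)x² - 3x - 1.
Then f(-2) = -37.

-37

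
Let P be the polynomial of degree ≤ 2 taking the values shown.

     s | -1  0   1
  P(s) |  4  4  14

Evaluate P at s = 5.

154

Forward differences of the values at s = -1, 0, 1:
  P  : 4  4  14
  Δ  : 0  10
  Δ^2: 10
The second differences are constant, confirming degree 2.
Interpolating (Newton forward form) and evaluating at s = 5 gives P(5) = 154.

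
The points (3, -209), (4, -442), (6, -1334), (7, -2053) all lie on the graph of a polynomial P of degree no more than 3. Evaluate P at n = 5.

-807

Using the Lagrange interpolation formula with nodes 3, 4, 6, 7:
  L_0(n) = (n - 4)(n - 6)(n - 7) / -12
  L_1(n) = (n - 3)(n - 6)(n - 7) / 6
  L_2(n) = (n - 3)(n - 4)(n - 7) / -6
  L_3(n) = (n - 3)(n - 4)(n - 6) / 12
Then P(n) = -209·L_0(n) - 442·L_1(n) - 1334·L_2(n) - 2053·L_3(n).
Expanding and collecting terms gives P(n) = -5n^3 - 6n^2 - 6n - 2.
Evaluating at n = 5: P(5) = -807.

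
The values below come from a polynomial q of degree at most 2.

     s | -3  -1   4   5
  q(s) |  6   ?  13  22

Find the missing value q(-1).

-2

The 3 known points determine the degree-2 polynomial uniquely.
Write q(s) = as^2 + bs + c. Substituting each data point gives a linear system:
  9a - 3b + c = 6
  16a + 4b + c = 13
  25a + 5b + c = 22
Solving the system yields a = 1, b = 0, c = -3.
So q(s) = s² - 3.
Then q(-1) = -2.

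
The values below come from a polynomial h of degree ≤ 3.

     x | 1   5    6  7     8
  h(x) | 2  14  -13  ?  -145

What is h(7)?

-64

The 4 known points determine the degree-3 polynomial uniquely.
Write h(x) = ax^3 + bx^2 + cx + d. Substituting each data point gives a linear system:
  a + b + c + d = 2
  125a + 25b + 5c + d = 14
  216a + 36b + 6c + d = -13
  512a + 64b + 8c + d = -145
Solving the system yields a = -1, b = 6, c = -2, d = -1.
So h(x) = -x^3 + 6x^2 - 2x - 1.
Then h(7) = -64.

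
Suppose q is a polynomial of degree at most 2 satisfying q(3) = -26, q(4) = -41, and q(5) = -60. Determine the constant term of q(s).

-5

Write q(s) = as^2 + bs + c. Substituting each data point gives a linear system:
  9a + 3b + c = -26
  16a + 4b + c = -41
  25a + 5b + c = -60
Solving the system yields a = -2, b = -1, c = -5.
So q(s) = -2s^2 - s - 5.
The constant term is -5.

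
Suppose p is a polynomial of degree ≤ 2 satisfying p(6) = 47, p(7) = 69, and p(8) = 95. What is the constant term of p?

Write p(x) = ax^2 + bx + c. Substituting each data point gives a linear system:
  36a + 6b + c = 47
  49a + 7b + c = 69
  64a + 8b + c = 95
Solving the system yields a = 2, b = -4, c = -1.
So p(x) = 2x^2 - 4x - 1.
The constant term is -1.

-1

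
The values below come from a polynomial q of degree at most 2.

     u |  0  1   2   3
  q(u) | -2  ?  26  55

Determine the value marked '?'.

The 3 known points determine the degree-2 polynomial uniquely.
Write q(u) = au^2 + bu + c. Substituting each data point gives a linear system:
  c = -2
  4a + 2b + c = 26
  9a + 3b + c = 55
Solving the system yields a = 5, b = 4, c = -2.
So q(u) = 5u^2 + 4u - 2.
Then q(1) = 7.

7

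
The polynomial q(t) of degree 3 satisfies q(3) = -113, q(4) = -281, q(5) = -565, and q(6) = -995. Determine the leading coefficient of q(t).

-5

Write q(t) = at^3 + bt^2 + ct + d. Substituting each data point gives a linear system:
  27a + 9b + 3c + d = -113
  64a + 16b + 4c + d = -281
  125a + 25b + 5c + d = -565
  216a + 36b + 6c + d = -995
Solving the system yields a = -5, b = 2, c = 3, d = -5.
So q(t) = -5t^3 + 2t^2 + 3t - 5.
The leading coefficient is -5.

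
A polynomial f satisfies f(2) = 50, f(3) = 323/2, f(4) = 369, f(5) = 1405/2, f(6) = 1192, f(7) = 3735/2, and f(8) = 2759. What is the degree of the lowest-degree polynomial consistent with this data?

3

Forward differences of the values at s = 2, 3, 4, 5, 6, 7, 8:
  f  : 50  323/2  369  1405/2  1192  3735/2  2759
  Δ  : 223/2  415/2  667/2  979/2  1351/2  1783/2
  Δ^2: 96  126  156  186  216
  Δ^3: 30  30  30  30
  Δ^4: 0  0  0
  Δ^5: 0  0
  Δ^6: 0
The third differences are constant (30) and nonzero, while all higher differences vanish, so the minimal degree is 3.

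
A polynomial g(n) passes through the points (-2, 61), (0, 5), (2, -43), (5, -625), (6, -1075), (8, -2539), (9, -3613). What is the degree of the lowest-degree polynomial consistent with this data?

Divided differences on the nodes -2, 0, 2, 5, 6, 8, 9:
  order 0: 61  5  -43  -625  -1075  -2539  -3613
  order 1: -28  -24  -194  -450  -732  -1074
  order 2: 1  -34  -64  -94  -114
  order 3: -5  -5  -5  -5
  order 4: 0  0  0
  order 5: 0  0
  order 6: 0
The order-3 divided differences are all -5 (nonzero) and every higher order vanishes, so the data lies on a polynomial of degree exactly 3.

3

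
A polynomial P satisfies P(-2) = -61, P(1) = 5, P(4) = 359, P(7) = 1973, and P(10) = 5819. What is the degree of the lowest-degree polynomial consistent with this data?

Forward differences of the values at t = -2, 1, 4, 7, 10:
  P  : -61  5  359  1973  5819
  Δ  : 66  354  1614  3846
  Δ^2: 288  1260  2232
  Δ^3: 972  972
  Δ^4: 0
The third differences are constant (972) and nonzero, while all higher differences vanish, so the minimal degree is 3.

3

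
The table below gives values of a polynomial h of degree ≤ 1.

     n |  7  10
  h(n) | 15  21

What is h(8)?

17

Using the Lagrange interpolation formula with nodes 7, 10:
  L_0(n) = (n - 10) / -3
  L_1(n) = (n - 7) / 3
Then h(n) = 15·L_0(n) + 21·L_1(n).
Expanding and collecting terms gives h(n) = 2n + 1.
Evaluating at n = 8: h(8) = 17.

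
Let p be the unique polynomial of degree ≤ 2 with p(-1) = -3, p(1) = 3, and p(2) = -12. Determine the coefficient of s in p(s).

3

Write p(s) = as^2 + bs + c. Substituting each data point gives a linear system:
  a - b + c = -3
  a + b + c = 3
  4a + 2b + c = -12
Solving the system yields a = -6, b = 3, c = 6.
So p(s) = -6s² + 3s + 6.
The coefficient of s is 3.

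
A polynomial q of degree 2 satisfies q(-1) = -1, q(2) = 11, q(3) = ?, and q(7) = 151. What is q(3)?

The 3 known points determine the degree-2 polynomial uniquely.
Write q(u) = au^2 + bu + c. Substituting each data point gives a linear system:
  a - b + c = -1
  4a + 2b + c = 11
  49a + 7b + c = 151
Solving the system yields a = 3, b = 1, c = -3.
So q(u) = 3u^2 + u - 3.
Then q(3) = 27.

27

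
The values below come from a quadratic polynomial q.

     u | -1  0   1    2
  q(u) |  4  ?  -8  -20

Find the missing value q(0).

The 3 known points determine the degree-2 polynomial uniquely.
Write q(u) = au^2 + bu + c. Substituting each data point gives a linear system:
  a - b + c = 4
  a + b + c = -8
  4a + 2b + c = -20
Solving the system yields a = -2, b = -6, c = 0.
So q(u) = -2u² - 6u.
Then q(0) = 0.

0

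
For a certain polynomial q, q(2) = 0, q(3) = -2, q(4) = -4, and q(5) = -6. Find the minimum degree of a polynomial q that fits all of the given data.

1

Forward differences of the values at s = 2, 3, 4, 5:
  q  : 0  -2  -4  -6
  Δ  : -2  -2  -2
  Δ^2: 0  0
  Δ^3: 0
The first differences are constant (-2) and nonzero, while all higher differences vanish, so the minimal degree is 1.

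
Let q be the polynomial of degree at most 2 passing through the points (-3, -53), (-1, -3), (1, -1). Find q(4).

-88

Using the Lagrange interpolation formula with nodes -3, -1, 1:
  L_0(n) = (n + 1)(n - 1) / 8
  L_1(n) = (n + 3)(n - 1) / -4
  L_2(n) = (n + 3)(n + 1) / 8
Then q(n) = -53·L_0(n) - 3·L_1(n) - 1·L_2(n).
Expanding and collecting terms gives q(n) = -6n^2 + n + 4.
Evaluating at n = 4: q(4) = -88.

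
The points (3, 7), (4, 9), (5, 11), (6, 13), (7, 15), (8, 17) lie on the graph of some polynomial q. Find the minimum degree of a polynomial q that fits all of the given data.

1

Forward differences of the values at t = 3, 4, 5, 6, 7, 8:
  q  : 7  9  11  13  15  17
  Δ  : 2  2  2  2  2
  Δ^2: 0  0  0  0
  Δ^3: 0  0  0
  Δ^4: 0  0
  Δ^5: 0
The first differences are constant (2) and nonzero, while all higher differences vanish, so the minimal degree is 1.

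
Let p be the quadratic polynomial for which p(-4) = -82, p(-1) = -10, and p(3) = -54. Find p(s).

p(s) = -5s^2 - s - 6

Write p(s) = as^2 + bs + c. Substituting each data point gives a linear system:
  16a - 4b + c = -82
  a - b + c = -10
  9a + 3b + c = -54
Solving the system yields a = -5, b = -1, c = -6.
So p(s) = -5s² - s - 6.
Check: p(3) = -54. ✓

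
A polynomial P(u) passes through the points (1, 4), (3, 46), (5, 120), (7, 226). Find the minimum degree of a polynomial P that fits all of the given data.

2

Forward differences of the values at u = 1, 3, 5, 7:
  P  : 4  46  120  226
  Δ  : 42  74  106
  Δ^2: 32  32
  Δ^3: 0
The second differences are constant (32) and nonzero, while all higher differences vanish, so the minimal degree is 2.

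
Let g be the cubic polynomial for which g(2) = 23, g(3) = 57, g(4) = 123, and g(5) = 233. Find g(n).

g(n) = 2n^3 - 2n^2 + 6n + 3

Write g(n) = an^3 + bn^2 + cn + d. Substituting each data point gives a linear system:
  8a + 4b + 2c + d = 23
  27a + 9b + 3c + d = 57
  64a + 16b + 4c + d = 123
  125a + 25b + 5c + d = 233
Solving the system yields a = 2, b = -2, c = 6, d = 3.
So g(n) = 2n^3 - 2n^2 + 6n + 3.
Check: g(2) = 23. ✓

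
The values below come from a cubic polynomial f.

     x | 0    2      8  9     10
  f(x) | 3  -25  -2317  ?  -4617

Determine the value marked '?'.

The 4 known points determine the degree-3 polynomial uniquely.
Write f(x) = ax^3 + bx^2 + cx + d. Substituting each data point gives a linear system:
  d = 3
  8a + 4b + 2c + d = -25
  512a + 64b + 8c + d = -2317
  1000a + 100b + 10c + d = -4617
Solving the system yields a = -5, b = 4, c = -2, d = 3.
So f(x) = -5x^3 + 4x^2 - 2x + 3.
Then f(9) = -3336.

-3336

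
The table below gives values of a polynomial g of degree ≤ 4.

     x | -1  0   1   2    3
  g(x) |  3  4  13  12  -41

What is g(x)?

Write g(x) = ax^4 + bx^3 + cx^2 + dx + e. Substituting each data point gives a linear system:
  a - b + c - d + e = 3
  e = 4
  a + b + c + d + e = 13
  16a + 8b + 4c + 2d + e = 12
  81a + 27b + 9c + 3d + e = -41
Solving the system yields a = -1, b = -1, c = 5, d = 6, e = 4.
So g(x) = -x^4 - x^3 + 5x^2 + 6x + 4.
Check: g(2) = 12. ✓

g(x) = -x^4 - x^3 + 5x^2 + 6x + 4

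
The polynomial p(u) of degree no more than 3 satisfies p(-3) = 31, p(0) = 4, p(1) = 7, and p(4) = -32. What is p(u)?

p(u) = -u^3 + u^2 + 3u + 4

Using the Lagrange interpolation formula with nodes -3, 0, 1, 4:
  L_0(u) = u(u - 1)(u - 4) / -84
  L_1(u) = (u + 3)(u - 1)(u - 4) / 12
  L_2(u) = (u + 3)u(u - 4) / -12
  L_3(u) = (u + 3)u(u - 1) / 84
Then p(u) = 31·L_0(u) + 4·L_1(u) + 7·L_2(u) - 32·L_3(u).
Expanding and collecting terms gives p(u) = -u³ + u² + 3u + 4.
Check: p(1) = 7. ✓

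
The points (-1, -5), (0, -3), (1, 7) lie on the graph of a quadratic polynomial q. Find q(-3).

15

Using the Lagrange interpolation formula with nodes -1, 0, 1:
  L_0(n) = n(n - 1) / 2
  L_1(n) = (n + 1)(n - 1) / -1
  L_2(n) = (n + 1)n / 2
Then q(n) = -5·L_0(n) - 3·L_1(n) + 7·L_2(n).
Expanding and collecting terms gives q(n) = 4n^2 + 6n - 3.
Evaluating at n = -3: q(-3) = 15.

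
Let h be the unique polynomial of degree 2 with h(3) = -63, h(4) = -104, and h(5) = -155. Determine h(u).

h(u) = -5u^2 - 6u

Write h(u) = au^2 + bu + c. Substituting each data point gives a linear system:
  9a + 3b + c = -63
  16a + 4b + c = -104
  25a + 5b + c = -155
Solving the system yields a = -5, b = -6, c = 0.
So h(u) = -5u^2 - 6u.
Check: h(3) = -63. ✓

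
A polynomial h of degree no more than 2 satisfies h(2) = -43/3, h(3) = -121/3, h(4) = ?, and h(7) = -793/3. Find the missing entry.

The 3 known points determine the degree-2 polynomial uniquely.
Write h(s) = as^2 + bs + c. Substituting each data point gives a linear system:
  4a + 2b + c = -43/3
  9a + 3b + c = -121/3
  49a + 7b + c = -793/3
Solving the system yields a = -6, b = 4, c = 5/3.
So h(s) = -6s^2 + 4s + 5/3.
Then h(4) = -235/3.

-235/3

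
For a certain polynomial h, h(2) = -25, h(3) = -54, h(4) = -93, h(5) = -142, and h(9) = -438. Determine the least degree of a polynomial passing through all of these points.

2

Divided differences on the nodes 2, 3, 4, 5, 9:
  order 0: -25  -54  -93  -142  -438
  order 1: -29  -39  -49  -74
  order 2: -5  -5  -5
  order 3: 0  0
  order 4: 0
The order-2 divided differences are all -5 (nonzero) and every higher order vanishes, so the data lies on a polynomial of degree exactly 2.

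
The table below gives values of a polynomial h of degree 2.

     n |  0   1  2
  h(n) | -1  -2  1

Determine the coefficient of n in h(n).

Write h(n) = an^2 + bn + c. Substituting each data point gives a linear system:
  c = -1
  a + b + c = -2
  4a + 2b + c = 1
Solving the system yields a = 2, b = -3, c = -1.
So h(n) = 2n² - 3n - 1.
The coefficient of n is -3.

-3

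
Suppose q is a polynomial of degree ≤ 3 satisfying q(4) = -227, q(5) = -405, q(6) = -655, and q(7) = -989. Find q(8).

Write q(s) = as^3 + bs^2 + cs + d. Substituting each data point gives a linear system:
  64a + 16b + 4c + d = -227
  125a + 25b + 5c + d = -405
  216a + 36b + 6c + d = -655
  343a + 49b + 7c + d = -989
Solving the system yields a = -2, b = -6, c = -2, d = 5.
So q(s) = -2s^3 - 6s^2 - 2s + 5.
Then q(8) = -1419.

-1419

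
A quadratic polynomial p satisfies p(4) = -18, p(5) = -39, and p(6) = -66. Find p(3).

-3

Using the Lagrange interpolation formula with nodes 4, 5, 6:
  L_0(u) = (u - 5)(u - 6) / 2
  L_1(u) = (u - 4)(u - 6) / -1
  L_2(u) = (u - 4)(u - 5) / 2
Then p(u) = -18·L_0(u) - 39·L_1(u) - 66·L_2(u).
Expanding and collecting terms gives p(u) = -3u² + 6u + 6.
Evaluating at u = 3: p(3) = -3.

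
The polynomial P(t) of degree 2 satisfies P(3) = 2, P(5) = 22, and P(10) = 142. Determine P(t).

P(t) = 2t^2 - 6t + 2

Write P(t) = at^2 + bt + c. Substituting each data point gives a linear system:
  9a + 3b + c = 2
  25a + 5b + c = 22
  100a + 10b + c = 142
Solving the system yields a = 2, b = -6, c = 2.
So P(t) = 2t^2 - 6t + 2.
Check: P(5) = 22. ✓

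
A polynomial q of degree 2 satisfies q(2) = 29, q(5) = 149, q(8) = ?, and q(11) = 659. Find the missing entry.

On equispaced nodes a degree-2 polynomial has vanishing third forward difference, so
  - q(2) + 3·q(5) - 3·q(8) + q(11) = 0.
Substituting the known values and solving for q(8):
  -3·q(8) = -1077
  q(8) = 359.

359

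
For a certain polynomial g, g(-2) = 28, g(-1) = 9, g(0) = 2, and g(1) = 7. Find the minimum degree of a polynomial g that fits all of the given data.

2

Forward differences of the values at n = -2, -1, 0, 1:
  g  : 28  9  2  7
  Δ  : -19  -7  5
  Δ^2: 12  12
  Δ^3: 0
The second differences are constant (12) and nonzero, while all higher differences vanish, so the minimal degree is 2.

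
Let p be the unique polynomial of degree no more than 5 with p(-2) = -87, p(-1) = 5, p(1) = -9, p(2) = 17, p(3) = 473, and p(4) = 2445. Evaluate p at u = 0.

Using the Lagrange interpolation formula with nodes -2, -1, 1, 2, 3, 4:
  L_0(u) = (u + 1)(u - 1)(u - 2)(u - 3)(u - 4) / -360
  L_1(u) = (u + 2)(u - 1)(u - 2)(u - 3)(u - 4) / 120
  L_2(u) = (u + 2)(u + 1)(u - 2)(u - 3)(u - 4) / -36
  L_3(u) = (u + 2)(u + 1)(u - 1)(u - 3)(u - 4) / 24
  L_4(u) = (u + 2)(u + 1)(u - 1)(u - 2)(u - 4) / -40
  L_5(u) = (u + 2)(u + 1)(u - 1)(u - 2)(u - 3) / 180
Then p(u) = -87·L_0(u) + 5·L_1(u) - 9·L_2(u) + 17·L_3(u) + 473·L_4(u) + 2445·L_5(u).
Expanding and collecting terms gives p(u) = 3u^5 - u^4 - 4u^3 - 6u^2 - 6u + 5.
Evaluating at u = 0: p(0) = 5.

5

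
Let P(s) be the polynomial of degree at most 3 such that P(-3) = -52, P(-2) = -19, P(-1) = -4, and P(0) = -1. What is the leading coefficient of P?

Write P(s) = as^3 + bs^2 + cs + d. Substituting each data point gives a linear system:
  -27a + 9b - 3c + d = -52
  -8a + 4b - 2c + d = -19
  -a + b - c + d = -4
  d = -1
Solving the system yields a = 1, b = -3, c = -1, d = -1.
So P(s) = s^3 - 3s^2 - s - 1.
The leading coefficient is 1.

1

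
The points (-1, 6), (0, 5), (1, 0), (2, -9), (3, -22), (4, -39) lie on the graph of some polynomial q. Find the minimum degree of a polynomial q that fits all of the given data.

Forward differences of the values at s = -1, 0, 1, 2, 3, 4:
  q  : 6  5  0  -9  -22  -39
  Δ  : -1  -5  -9  -13  -17
  Δ^2: -4  -4  -4  -4
  Δ^3: 0  0  0
  Δ^4: 0  0
  Δ^5: 0
The second differences are constant (-4) and nonzero, while all higher differences vanish, so the minimal degree is 2.

2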